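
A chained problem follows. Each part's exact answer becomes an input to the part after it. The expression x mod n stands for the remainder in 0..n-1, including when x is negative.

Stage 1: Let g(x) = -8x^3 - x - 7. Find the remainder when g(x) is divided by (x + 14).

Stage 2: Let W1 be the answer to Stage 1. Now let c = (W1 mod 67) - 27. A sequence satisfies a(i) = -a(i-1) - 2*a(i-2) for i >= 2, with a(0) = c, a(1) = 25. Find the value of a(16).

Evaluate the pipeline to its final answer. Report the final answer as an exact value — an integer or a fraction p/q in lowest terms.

1769

Stage 1: remainder = value at the root: -8*(-14)^3 - 1*(-14)^1 - 7 = (21952) + (14) + (-7) = 21959; answer 21959
Stage 2: W1 = 21959; c = 23; a(2) = -1*(25) - 2*(23) = -71; iterating: a(2)=-71, a(3)=21, a(4)=121, a(5)=-163, a(6)=-79, a(7)=405, a(8)=-247, a(9)=-563, a(10)=1057, a(11)=69, a(12)=-2183, a(13)=2045, a(14)=2321, a(15)=-6411, a(16)=1769; answer 1769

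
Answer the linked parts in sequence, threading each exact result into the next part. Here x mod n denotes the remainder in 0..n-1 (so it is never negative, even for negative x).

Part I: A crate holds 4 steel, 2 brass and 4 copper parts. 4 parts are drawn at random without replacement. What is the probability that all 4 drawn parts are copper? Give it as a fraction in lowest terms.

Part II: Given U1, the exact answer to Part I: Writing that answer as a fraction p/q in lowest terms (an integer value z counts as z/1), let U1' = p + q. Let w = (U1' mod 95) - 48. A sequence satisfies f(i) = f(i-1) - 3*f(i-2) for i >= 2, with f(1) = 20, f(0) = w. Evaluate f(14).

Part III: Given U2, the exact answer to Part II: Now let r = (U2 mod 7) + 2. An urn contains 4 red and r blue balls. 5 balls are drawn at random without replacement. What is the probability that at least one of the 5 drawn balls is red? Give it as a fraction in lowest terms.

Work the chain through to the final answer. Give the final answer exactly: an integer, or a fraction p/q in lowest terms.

92/99

Part I: total draws C(10,4) = 210; favorable C(4,4) = 1; P = 1/210; answer 1/210
Part II: U1 = 1/210; threaded value p + q = 211; w = -27; f(2) = 1*(20) - 3*(-27) = 101; iterating: f(2)=101, f(3)=41, f(4)=-262, f(5)=-385, f(6)=401, f(7)=1556, f(8)=353, f(9)=-4315, f(10)=-5374, f(11)=7571, f(12)=23693, f(13)=980, f(14)=-70099; answer -70099
Part III: U2 = -70099; r = 8; total draws C(12,5) = 792; complement C(8,5) = 56; favorable 792 - 56 = 736; P = 92/99; answer 92/99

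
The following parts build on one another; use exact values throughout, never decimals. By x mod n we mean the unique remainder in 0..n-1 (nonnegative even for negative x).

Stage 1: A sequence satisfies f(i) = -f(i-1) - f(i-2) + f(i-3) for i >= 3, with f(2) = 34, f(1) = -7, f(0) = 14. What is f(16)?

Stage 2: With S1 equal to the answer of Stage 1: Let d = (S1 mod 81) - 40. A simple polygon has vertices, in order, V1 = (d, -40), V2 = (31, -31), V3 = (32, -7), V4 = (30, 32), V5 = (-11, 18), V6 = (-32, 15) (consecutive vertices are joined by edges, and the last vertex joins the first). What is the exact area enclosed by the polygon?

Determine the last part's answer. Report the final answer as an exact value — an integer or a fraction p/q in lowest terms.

Stage 1: f(3) = -1*(34) - 1*(-7) + 1*(14) = -13; iterating: f(3)=-13, f(4)=-28, f(5)=75, f(6)=-60, f(7)=-43, f(8)=178, f(9)=-195, f(10)=-26, f(11)=399, f(12)=-568, f(13)=143, f(14)=824, f(15)=-1535, f(16)=854; answer 854
Stage 2: S1 = 854; d = 4; cross terms: (4*-31 - 31*-40)=1116, (31*-7 - 32*-31)=775, (32*32 - 30*-7)=1234, (30*18 - -11*32)=892, (-11*15 - -32*18)=411, (-32*-40 - 4*15)=1220; twice the area = |5648| = 5648; area = 2824; answer 2824

2824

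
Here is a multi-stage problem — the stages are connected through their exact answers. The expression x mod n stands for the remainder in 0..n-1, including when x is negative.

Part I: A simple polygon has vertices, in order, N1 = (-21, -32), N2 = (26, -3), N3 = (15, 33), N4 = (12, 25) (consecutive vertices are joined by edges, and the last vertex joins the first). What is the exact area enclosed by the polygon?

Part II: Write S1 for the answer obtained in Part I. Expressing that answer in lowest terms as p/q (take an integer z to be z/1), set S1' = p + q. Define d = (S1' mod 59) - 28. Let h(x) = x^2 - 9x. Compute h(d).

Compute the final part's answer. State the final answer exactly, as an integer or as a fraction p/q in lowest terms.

Part I: cross terms: (-21*-3 - 26*-32)=895, (26*33 - 15*-3)=903, (15*25 - 12*33)=-21, (12*-32 - -21*25)=141; twice the area = |1918| = 1918; area = 959; answer 959
Part II: S1 = 959; threaded value p + q = 960; d = -12; 1*(-12)^2 - 9*(-12)^1 = (144) + (108) = 252; answer 252

252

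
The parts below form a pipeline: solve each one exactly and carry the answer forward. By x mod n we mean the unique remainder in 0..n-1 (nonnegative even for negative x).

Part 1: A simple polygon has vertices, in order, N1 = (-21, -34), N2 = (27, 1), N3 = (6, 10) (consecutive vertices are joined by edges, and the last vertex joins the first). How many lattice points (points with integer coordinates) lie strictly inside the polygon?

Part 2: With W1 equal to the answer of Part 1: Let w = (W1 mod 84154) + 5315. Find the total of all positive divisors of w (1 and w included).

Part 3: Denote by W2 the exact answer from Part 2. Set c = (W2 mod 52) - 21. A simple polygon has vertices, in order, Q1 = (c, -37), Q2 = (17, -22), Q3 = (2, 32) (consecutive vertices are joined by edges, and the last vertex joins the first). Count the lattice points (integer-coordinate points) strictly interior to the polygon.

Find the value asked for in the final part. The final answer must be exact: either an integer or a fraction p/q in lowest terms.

Part 1: cross terms: (-21*1 - 27*-34)=897, (27*10 - 6*1)=264, (6*-34 - -21*10)=6; twice the area = |1167| = 1167; area = 1167/2; boundary points = 1 + 3 + 1 = 5; strictly interior points = area - boundary/2 + 1 = 582; answer 582
Part 2: W1 = 582; w = 5897; 5897 is prime, so its only divisors are 1 and 5897; sigma = 1 + 5897 = 5898; answer 5898
Part 3: W2 = 5898; c = 1; cross terms: (1*-22 - 17*-37)=607, (17*32 - 2*-22)=588, (2*-37 - 1*32)=-106; twice the area = |1089| = 1089; area = 1089/2; boundary points = 1 + 3 + 1 = 5; strictly interior points = area - boundary/2 + 1 = 543; answer 543

543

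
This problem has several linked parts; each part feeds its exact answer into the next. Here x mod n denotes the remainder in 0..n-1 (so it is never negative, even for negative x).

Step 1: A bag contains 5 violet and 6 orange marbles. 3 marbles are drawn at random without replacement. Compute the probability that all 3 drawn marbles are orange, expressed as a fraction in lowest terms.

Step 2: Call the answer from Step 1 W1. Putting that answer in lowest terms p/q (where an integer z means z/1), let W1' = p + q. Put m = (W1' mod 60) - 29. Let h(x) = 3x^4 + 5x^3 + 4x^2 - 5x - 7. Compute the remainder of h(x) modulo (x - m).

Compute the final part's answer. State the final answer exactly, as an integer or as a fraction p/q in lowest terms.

Step 1: total draws C(11,3) = 165; favorable C(6,3) = 20; P = 4/33; answer 4/33
Step 2: W1 = 4/33; threaded value p + q = 37; m = 8; remainder = value at the root: 3*(8)^4 + 5*(8)^3 + 4*(8)^2 - 5*(8)^1 - 7 = (12288) + (2560) + (256) + (-40) + (-7) = 15057; answer 15057

15057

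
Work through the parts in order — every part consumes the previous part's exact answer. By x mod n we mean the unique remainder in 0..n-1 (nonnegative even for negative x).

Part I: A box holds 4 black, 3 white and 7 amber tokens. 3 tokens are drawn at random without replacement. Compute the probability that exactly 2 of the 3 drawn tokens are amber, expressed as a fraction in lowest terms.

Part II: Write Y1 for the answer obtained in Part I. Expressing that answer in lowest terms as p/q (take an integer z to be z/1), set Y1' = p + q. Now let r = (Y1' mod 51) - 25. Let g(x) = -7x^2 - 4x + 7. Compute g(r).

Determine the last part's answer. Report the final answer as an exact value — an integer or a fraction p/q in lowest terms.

-44

Part I: total draws C(14,3) = 364; favorable C(7,2)*C(7,1) = 147; P = 21/52; answer 21/52
Part II: Y1 = 21/52; threaded value p + q = 73; r = -3; -7*(-3)^2 - 4*(-3)^1 + 7 = (-63) + (12) + (7) = -44; answer -44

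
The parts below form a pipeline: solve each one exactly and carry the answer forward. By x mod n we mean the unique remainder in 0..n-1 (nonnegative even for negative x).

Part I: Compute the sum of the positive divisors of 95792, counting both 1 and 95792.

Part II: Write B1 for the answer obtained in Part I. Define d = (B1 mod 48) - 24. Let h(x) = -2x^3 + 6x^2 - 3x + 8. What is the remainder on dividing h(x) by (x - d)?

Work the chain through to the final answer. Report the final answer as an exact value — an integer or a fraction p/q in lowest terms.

4364

Part I: 95792 = 2^4 * 5987; sigma = (1 + 2 + 4 + 8 + 16) * (1 + 5987) = 31 * 5988 = 185628; answer 185628
Part II: B1 = 185628; d = -12; remainder = value at the root: -2*(-12)^3 + 6*(-12)^2 - 3*(-12)^1 + 8 = (3456) + (864) + (36) + (8) = 4364; answer 4364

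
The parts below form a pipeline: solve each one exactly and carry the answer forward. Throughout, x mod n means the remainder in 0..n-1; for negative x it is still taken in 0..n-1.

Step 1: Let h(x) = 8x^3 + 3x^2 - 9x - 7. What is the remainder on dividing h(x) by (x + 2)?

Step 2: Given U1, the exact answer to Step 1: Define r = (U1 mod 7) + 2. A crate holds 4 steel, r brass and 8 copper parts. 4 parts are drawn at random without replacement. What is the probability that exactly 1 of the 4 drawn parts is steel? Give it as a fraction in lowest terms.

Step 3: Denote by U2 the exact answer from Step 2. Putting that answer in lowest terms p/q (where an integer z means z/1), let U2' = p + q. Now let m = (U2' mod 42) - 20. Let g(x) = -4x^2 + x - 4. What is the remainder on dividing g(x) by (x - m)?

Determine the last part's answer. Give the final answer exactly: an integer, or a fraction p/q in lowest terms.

Step 1: remainder = value at the root: 8*(-2)^3 + 3*(-2)^2 - 9*(-2)^1 - 7 = (-64) + (12) + (18) + (-7) = -41; answer -41
Step 2: U1 = -41; r = 3; total draws C(15,4) = 1365; favorable C(4,1)*C(11,3) = 660; P = 44/91; answer 44/91
Step 3: U2 = 44/91; threaded value p + q = 135; m = -11; remainder = value at the root: -4*(-11)^2 + 1*(-11)^1 - 4 = (-484) + (-11) + (-4) = -499; answer -499

-499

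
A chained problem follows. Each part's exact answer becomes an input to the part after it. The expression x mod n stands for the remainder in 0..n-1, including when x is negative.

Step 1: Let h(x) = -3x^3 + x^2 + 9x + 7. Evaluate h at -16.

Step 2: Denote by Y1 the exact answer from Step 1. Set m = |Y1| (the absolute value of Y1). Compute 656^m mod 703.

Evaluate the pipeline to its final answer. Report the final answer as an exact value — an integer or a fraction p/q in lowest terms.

Step 1: -3*(-16)^3 + 1*(-16)^2 + 9*(-16)^1 + 7 = (12288) + (256) + (-144) + (7) = 12407; answer 12407
Step 2: Y1 = 12407; m = 12407; squarings mod 703: 656^1=656, 656^2=100, 656^4=158, 656^8=359, 656^16=232, 656^32=396, 656^64=47, 656^128=100, 656^256=158, 656^512=359, 656^1024=232, 656^2048=396, 656^4096=47, 656^8192=100; 656^12407 = 656^1 * 656^2 * 656^4 * 656^16 * 656^32 * 656^64 * 656^4096 * 656^8192 = 307 (mod 703); answer 307

307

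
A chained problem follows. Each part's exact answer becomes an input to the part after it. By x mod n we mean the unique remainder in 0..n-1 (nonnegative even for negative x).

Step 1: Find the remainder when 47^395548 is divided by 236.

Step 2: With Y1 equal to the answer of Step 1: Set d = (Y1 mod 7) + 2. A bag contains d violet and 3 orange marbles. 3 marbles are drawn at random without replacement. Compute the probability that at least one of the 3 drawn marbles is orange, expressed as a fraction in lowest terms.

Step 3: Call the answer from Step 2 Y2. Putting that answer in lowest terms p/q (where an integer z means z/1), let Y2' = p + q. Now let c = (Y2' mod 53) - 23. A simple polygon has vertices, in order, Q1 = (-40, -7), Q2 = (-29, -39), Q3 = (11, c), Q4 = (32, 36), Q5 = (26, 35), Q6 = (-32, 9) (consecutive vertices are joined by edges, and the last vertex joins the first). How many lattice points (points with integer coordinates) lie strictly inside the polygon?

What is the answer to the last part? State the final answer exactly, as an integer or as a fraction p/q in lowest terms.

2571

Step 1: squarings mod 236: 47^1=47, 47^2=85, 47^4=145, 47^8=21, 47^16=205, 47^32=17, 47^64=53, 47^128=213, 47^256=57, 47^512=181, 47^1024=193, 47^2048=197, 47^4096=105, 47^8192=169, 47^16384=5, 47^32768=25, 47^65536=153, 47^131072=45, 47^262144=137; 47^395548 = 47^4 * 47^8 * 47^16 * 47^256 * 47^2048 * 47^131072 * 47^262144 = 41 (mod 236); answer 41
Step 2: Y1 = 41; d = 8; total draws C(11,3) = 165; complement C(8,3) = 56; favorable 165 - 56 = 109; P = 109/165; answer 109/165
Step 3: Y2 = 109/165; threaded value p + q = 274; c = -14; cross terms: (-40*-39 - -29*-7)=1357, (-29*-14 - 11*-39)=835, (11*36 - 32*-14)=844, (32*35 - 26*36)=184, (26*9 - -32*35)=1354, (-32*-7 - -40*9)=584; twice the area = |5158| = 5158; area = 2579; boundary points = 1 + 5 + 1 + 1 + 2 + 8 = 18; strictly interior points = area - boundary/2 + 1 = 2571; answer 2571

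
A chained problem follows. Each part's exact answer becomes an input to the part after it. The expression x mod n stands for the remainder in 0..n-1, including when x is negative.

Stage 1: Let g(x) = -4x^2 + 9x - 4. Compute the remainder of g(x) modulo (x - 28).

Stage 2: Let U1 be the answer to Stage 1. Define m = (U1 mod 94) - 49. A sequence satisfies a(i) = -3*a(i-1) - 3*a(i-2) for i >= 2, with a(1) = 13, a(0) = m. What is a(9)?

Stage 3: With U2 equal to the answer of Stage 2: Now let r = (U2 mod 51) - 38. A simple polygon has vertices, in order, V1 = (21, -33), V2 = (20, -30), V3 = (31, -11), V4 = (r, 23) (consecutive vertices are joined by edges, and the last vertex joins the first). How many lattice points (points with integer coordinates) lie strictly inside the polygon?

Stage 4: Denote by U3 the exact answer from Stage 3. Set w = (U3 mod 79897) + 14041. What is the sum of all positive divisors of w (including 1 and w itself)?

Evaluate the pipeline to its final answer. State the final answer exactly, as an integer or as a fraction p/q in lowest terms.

27720

Stage 1: remainder = value at the root: -4*(28)^2 + 9*(28)^1 - 4 = (-3136) + (252) + (-4) = -2888; answer -2888
Stage 2: U1 = -2888; m = -23; a(2) = -3*(13) - 3*(-23) = 30; iterating: a(2)=30, a(3)=-129, a(4)=297, a(5)=-504, a(6)=621, a(7)=-351, a(8)=-810, a(9)=3483; answer 3483
Stage 3: U2 = 3483; r = -23; cross terms: (21*-30 - 20*-33)=30, (20*-11 - 31*-30)=710, (31*23 - -23*-11)=460, (-23*-33 - 21*23)=276; twice the area = |1476| = 1476; area = 738; boundary points = 1 + 1 + 2 + 4 = 8; strictly interior points = area - boundary/2 + 1 = 735; answer 735
Stage 4: U3 = 735; w = 14776; 14776 = 2^3 * 1847; sigma = (1 + 2 + 4 + 8) * (1 + 1847) = 15 * 1848 = 27720; answer 27720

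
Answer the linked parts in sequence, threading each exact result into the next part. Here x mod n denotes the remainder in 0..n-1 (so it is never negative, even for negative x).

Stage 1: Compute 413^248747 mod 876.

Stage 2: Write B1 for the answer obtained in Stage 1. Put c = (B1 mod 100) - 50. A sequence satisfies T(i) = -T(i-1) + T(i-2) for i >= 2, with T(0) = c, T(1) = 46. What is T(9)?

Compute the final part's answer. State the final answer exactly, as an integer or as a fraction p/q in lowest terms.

1165

Stage 1: squarings mod 876: 413^1=413, 413^2=625, 413^4=805, 413^8=661, 413^16=673, 413^32=37, 413^64=493, 413^128=397, 413^256=805, 413^512=661, 413^1024=673, 413^2048=37, 413^4096=493, 413^8192=397, 413^16384=805, 413^32768=661, 413^65536=673, 413^131072=37; 413^248747 = 413^1 * 413^2 * 413^8 * 413^32 * 413^128 * 413^256 * 413^512 * 413^2048 * 413^16384 * 413^32768 * 413^65536 * 413^131072 = 269 (mod 876); answer 269
Stage 2: B1 = 269; c = 19; T(2) = -1*(46) + 1*(19) = -27; iterating: T(2)=-27, T(3)=73, T(4)=-100, T(5)=173, T(6)=-273, T(7)=446, T(8)=-719, T(9)=1165; answer 1165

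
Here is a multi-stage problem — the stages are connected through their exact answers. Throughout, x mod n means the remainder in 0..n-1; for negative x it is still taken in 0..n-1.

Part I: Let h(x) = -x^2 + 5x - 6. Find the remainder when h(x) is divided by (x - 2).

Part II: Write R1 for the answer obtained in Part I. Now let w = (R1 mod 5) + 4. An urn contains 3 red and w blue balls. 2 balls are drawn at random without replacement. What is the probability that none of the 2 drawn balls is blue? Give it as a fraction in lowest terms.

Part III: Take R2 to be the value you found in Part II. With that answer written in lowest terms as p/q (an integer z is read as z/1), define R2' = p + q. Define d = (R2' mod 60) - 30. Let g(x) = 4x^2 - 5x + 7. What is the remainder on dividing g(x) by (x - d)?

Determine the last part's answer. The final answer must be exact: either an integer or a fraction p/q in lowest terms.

2053

Part I: remainder = value at the root: -1*(2)^2 + 5*(2)^1 - 6 = (-4) + (10) + (-6) = 0; answer 0
Part II: R1 = 0; w = 4; total draws C(7,2) = 21; favorable C(3,2) = 3; P = 1/7; answer 1/7
Part III: R2 = 1/7; threaded value p + q = 8; d = -22; remainder = value at the root: 4*(-22)^2 - 5*(-22)^1 + 7 = (1936) + (110) + (7) = 2053; answer 2053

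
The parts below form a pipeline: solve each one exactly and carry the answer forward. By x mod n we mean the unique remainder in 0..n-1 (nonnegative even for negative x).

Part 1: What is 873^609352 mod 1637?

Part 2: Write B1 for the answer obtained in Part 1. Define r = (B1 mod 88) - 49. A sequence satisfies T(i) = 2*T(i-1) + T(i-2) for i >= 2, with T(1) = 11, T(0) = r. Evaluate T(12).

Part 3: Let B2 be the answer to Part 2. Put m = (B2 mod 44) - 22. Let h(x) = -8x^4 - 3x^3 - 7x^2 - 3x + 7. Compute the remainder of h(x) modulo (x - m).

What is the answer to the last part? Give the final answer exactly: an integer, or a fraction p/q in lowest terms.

-859619

Part 1: squarings mod 1637: 873^1=873, 873^2=924, 873^4=899, 873^8=1160, 873^16=1623, 873^32=196, 873^64=765, 873^128=816, 873^256=1234, 873^512=346, 873^1024=215, 873^2048=389, 873^4096=717, 873^8192=71, 873^16384=130, 873^32768=530, 873^65536=973, 873^131072=543, 873^262144=189, 873^524288=1344; 873^609352 = 873^8 * 873^64 * 873^1024 * 873^2048 * 873^16384 * 873^65536 * 873^524288 = 1593 (mod 1637); answer 1593
Part 2: B1 = 1593; r = -40; T(2) = 2*(11) + 1*(-40) = -18; iterating: T(2)=-18, T(3)=-25, T(4)=-68, T(5)=-161, T(6)=-390, T(7)=-941, T(8)=-2272, T(9)=-5485, T(10)=-13242, T(11)=-31969, T(12)=-77180; answer -77180
Part 3: B2 = -77180; m = 18; remainder = value at the root: -8*(18)^4 - 3*(18)^3 - 7*(18)^2 - 3*(18)^1 + 7 = (-839808) + (-17496) + (-2268) + (-54) + (7) = -859619; answer -859619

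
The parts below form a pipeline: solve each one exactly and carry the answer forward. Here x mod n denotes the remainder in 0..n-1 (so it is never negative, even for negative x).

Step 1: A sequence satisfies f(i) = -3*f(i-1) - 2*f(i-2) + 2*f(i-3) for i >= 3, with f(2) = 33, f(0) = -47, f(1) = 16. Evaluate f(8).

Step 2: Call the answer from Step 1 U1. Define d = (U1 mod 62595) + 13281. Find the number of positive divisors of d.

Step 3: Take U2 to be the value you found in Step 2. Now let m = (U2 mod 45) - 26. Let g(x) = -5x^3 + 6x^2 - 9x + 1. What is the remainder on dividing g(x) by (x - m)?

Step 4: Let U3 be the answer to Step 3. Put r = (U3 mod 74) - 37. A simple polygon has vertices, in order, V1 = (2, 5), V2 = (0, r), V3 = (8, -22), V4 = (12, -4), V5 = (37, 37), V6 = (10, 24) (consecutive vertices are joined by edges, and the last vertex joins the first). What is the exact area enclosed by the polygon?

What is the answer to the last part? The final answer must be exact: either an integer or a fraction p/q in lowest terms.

Step 1: f(3) = -3*(33) - 2*(16) + 2*(-47) = -225; iterating: f(3)=-225, f(4)=641, f(5)=-1407, f(6)=2489, f(7)=-3371, f(8)=2321; answer 2321
Step 2: U1 = 2321; d = 15602; 15602 = 2 * 29 * 269; number of divisors = (1+1) * (1+1) * (1+1) = 8; answer 8
Step 3: U2 = 8; m = -18; remainder = value at the root: -5*(-18)^3 + 6*(-18)^2 - 9*(-18)^1 + 1 = (29160) + (1944) + (162) + (1) = 31267; answer 31267
Step 4: U3 = 31267; r = 2; cross terms: (2*2 - 0*5)=4, (0*-22 - 8*2)=-16, (8*-4 - 12*-22)=232, (12*37 - 37*-4)=592, (37*24 - 10*37)=518, (10*5 - 2*24)=2; twice the area = |1332| = 1332; area = 666; answer 666

666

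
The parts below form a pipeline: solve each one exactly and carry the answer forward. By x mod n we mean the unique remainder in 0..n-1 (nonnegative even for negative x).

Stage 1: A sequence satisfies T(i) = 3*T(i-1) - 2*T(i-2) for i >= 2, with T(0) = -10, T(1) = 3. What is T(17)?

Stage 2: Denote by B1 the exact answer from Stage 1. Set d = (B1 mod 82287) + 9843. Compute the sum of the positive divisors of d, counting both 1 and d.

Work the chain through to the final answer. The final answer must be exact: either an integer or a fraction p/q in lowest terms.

Stage 1: T(2) = 3*(3) - 2*(-10) = 29; iterating: T(2)=29, T(3)=81, T(4)=185, T(5)=393, T(6)=809, T(7)=1641, T(8)=3305, T(9)=6633, T(10)=13289, T(11)=26601, T(12)=53225, T(13)=106473, T(14)=212969, T(15)=425961, T(16)=851945, T(17)=1703913; answer 1703913
Stage 2: B1 = 1703913; d = 68016; 68016 = 2^4 * 3 * 13 * 109; sigma = (1 + 2 + 4 + 8 + 16) * (1 + 3) * (1 + 13) * (1 + 109) = 31 * 4 * 14 * 110 = 190960; answer 190960

190960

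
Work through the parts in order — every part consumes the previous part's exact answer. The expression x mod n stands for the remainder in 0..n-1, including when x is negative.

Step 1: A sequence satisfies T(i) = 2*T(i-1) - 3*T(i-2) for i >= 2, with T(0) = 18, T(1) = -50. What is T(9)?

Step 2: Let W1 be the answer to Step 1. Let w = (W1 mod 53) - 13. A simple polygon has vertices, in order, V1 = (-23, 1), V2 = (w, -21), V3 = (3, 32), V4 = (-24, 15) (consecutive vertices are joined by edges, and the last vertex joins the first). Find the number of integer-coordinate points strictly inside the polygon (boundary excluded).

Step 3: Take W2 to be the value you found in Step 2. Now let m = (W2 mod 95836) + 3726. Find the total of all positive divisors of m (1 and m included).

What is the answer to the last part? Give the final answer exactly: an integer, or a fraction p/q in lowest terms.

7440

Step 1: T(2) = 2*(-50) - 3*(18) = -154; iterating: T(2)=-154, T(3)=-158, T(4)=146, T(5)=766, T(6)=1094, T(7)=-110, T(8)=-3502, T(9)=-6674; answer -6674
Step 2: W1 = -6674; w = -9; cross terms: (-23*-21 - -9*1)=492, (-9*32 - 3*-21)=-225, (3*15 - -24*32)=813, (-24*1 - -23*15)=321; twice the area = |1401| = 1401; area = 1401/2; boundary points = 2 + 1 + 1 + 1 = 5; strictly interior points = area - boundary/2 + 1 = 699; answer 699
Step 3: W2 = 699; m = 4425; 4425 = 3 * 5^2 * 59; sigma = (1 + 3) * (1 + 5 + 25) * (1 + 59) = 4 * 31 * 60 = 7440; answer 7440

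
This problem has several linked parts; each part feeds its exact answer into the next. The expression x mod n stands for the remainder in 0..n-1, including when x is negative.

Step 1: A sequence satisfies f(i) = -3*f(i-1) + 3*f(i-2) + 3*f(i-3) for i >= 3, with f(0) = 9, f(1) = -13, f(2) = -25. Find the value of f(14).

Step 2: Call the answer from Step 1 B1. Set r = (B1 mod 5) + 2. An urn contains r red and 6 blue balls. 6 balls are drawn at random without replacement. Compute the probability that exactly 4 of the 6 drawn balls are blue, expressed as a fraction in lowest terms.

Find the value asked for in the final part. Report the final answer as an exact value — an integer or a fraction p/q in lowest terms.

Step 1: f(3) = -3*(-25) + 3*(-13) + 3*(9) = 63; iterating: f(3)=63, f(4)=-303, f(5)=1023, f(6)=-3789, f(7)=13527, f(8)=-48879, f(9)=175851, f(10)=-633609, f(11)=2281743, f(12)=-8218503, f(13)=29599911, f(14)=-106610013; answer -106610013
Step 2: B1 = -106610013; r = 4; total draws C(10,6) = 210; favorable C(6,4)*C(4,2) = 90; P = 3/7; answer 3/7

3/7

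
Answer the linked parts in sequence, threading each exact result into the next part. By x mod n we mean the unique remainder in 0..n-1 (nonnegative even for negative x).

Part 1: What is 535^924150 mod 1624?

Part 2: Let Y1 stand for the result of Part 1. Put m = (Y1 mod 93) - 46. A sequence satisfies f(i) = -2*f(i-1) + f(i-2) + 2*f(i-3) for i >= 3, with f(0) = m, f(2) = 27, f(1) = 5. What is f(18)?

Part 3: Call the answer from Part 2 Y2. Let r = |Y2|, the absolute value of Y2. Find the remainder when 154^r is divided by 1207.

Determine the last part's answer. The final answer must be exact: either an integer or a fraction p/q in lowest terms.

783

Part 1: squarings mod 1624: 535^1=535, 535^2=401, 535^4=25, 535^8=625, 535^16=865, 535^32=1185, 535^64=1089, 535^128=401, 535^256=25, 535^512=625, 535^1024=865, 535^2048=1185, 535^4096=1089, 535^8192=401, 535^16384=25, 535^32768=625, 535^65536=865, 535^131072=1185, 535^262144=1089, 535^524288=401; 535^924150 = 535^2 * 535^4 * 535^16 * 535^32 * 535^64 * 535^128 * 535^256 * 535^2048 * 535^4096 * 535^131072 * 535^262144 * 535^524288 = 1457 (mod 1624); answer 1457
Part 2: Y1 = 1457; m = 16; f(3) = -2*(27) + 1*(5) + 2*(16) = -17; iterating: f(3)=-17, f(4)=71, f(5)=-105, f(6)=247, f(7)=-457, f(8)=951, f(9)=-1865, f(10)=3767, f(11)=-7497, f(12)=15031, f(13)=-30025, f(14)=60087, f(15)=-120137, f(16)=240311, f(17)=-480585, f(18)=961207; answer 961207
Part 3: Y2 = 961207; r = 961207; squarings mod 1207: 154^1=154, 154^2=783, 154^4=1140, 154^8=868, 154^16=256, 154^32=358, 154^64=222, 154^128=1004, 154^256=171, 154^512=273, 154^1024=902, 154^2048=86, 154^4096=154, 154^8192=783, 154^16384=1140, 154^32768=868, 154^65536=256, 154^131072=358, 154^262144=222, 154^524288=1004; 154^961207 = 154^1 * 154^2 * 154^4 * 154^16 * 154^32 * 154^128 * 154^512 * 154^2048 * 154^8192 * 154^32768 * 154^131072 * 154^262144 * 154^524288 = 783 (mod 1207); answer 783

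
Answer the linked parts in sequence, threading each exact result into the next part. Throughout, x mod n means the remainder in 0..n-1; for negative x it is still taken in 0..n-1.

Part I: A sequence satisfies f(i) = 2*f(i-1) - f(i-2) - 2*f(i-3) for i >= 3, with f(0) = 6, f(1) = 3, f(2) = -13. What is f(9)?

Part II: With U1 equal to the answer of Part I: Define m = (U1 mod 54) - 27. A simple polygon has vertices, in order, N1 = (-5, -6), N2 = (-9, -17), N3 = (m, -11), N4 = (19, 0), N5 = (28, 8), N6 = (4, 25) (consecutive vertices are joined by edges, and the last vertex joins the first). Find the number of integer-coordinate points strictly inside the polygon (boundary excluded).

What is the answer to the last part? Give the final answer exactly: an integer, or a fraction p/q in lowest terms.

747

Part I: f(3) = 2*(-13) - 1*(3) - 2*(6) = -41; iterating: f(3)=-41, f(4)=-75, f(5)=-83, f(6)=-9, f(7)=215, f(8)=605, f(9)=1013; answer 1013
Part II: U1 = 1013; m = 14; cross terms: (-5*-17 - -9*-6)=31, (-9*-11 - 14*-17)=337, (14*0 - 19*-11)=209, (19*8 - 28*0)=152, (28*25 - 4*8)=668, (4*-6 - -5*25)=101; twice the area = |1498| = 1498; area = 749; boundary points = 1 + 1 + 1 + 1 + 1 + 1 = 6; strictly interior points = area - boundary/2 + 1 = 747; answer 747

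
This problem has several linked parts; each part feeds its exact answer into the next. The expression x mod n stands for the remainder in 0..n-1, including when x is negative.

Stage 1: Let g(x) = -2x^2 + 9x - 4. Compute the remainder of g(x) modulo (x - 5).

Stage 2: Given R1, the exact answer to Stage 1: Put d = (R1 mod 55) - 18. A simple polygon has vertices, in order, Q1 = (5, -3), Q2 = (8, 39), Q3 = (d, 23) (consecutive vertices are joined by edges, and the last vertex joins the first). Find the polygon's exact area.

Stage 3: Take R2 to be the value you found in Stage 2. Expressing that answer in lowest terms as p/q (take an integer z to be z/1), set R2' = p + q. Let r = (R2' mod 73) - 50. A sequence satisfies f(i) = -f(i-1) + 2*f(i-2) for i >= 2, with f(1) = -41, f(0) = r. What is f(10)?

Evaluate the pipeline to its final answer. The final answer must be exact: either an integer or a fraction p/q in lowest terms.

-725

Stage 1: remainder = value at the root: -2*(5)^2 + 9*(5)^1 - 4 = (-50) + (45) + (-4) = -9; answer -9
Stage 2: R1 = -9; d = 28; cross terms: (5*39 - 8*-3)=219, (8*23 - 28*39)=-908, (28*-3 - 5*23)=-199; twice the area = |-888| = 888; area = 444; answer 444
Stage 3: R2 = 444; threaded value p + q = 445; r = -43; f(2) = -1*(-41) + 2*(-43) = -45; iterating: f(2)=-45, f(3)=-37, f(4)=-53, f(5)=-21, f(6)=-85, f(7)=43, f(8)=-213, f(9)=299, f(10)=-725; answer -725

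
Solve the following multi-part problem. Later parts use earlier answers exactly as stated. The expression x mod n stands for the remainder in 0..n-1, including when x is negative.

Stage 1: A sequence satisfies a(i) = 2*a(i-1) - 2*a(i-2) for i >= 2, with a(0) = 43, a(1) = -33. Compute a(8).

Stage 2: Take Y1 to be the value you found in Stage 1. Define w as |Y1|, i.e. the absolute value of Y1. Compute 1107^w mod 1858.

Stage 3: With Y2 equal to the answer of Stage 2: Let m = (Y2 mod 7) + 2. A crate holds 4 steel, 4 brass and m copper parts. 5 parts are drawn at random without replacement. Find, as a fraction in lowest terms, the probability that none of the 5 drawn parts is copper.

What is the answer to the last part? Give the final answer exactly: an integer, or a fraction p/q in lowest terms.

Stage 1: a(2) = 2*(-33) - 2*(43) = -152; iterating: a(2)=-152, a(3)=-238, a(4)=-172, a(5)=132, a(6)=608, a(7)=952, a(8)=688; answer 688
Stage 2: Y1 = 688; w = 688; squarings mod 1858: 1107^1=1107, 1107^2=1027, 1107^4=1243, 1107^8=1051, 1107^16=949, 1107^32=1329, 1107^64=1141, 1107^128=1281, 1107^256=347, 1107^512=1497; 1107^688 = 1107^16 * 1107^32 * 1107^128 * 1107^512 = 1759 (mod 1858); answer 1759
Stage 3: Y2 = 1759; m = 4; total draws C(12,5) = 792; favorable C(8,5) = 56; P = 7/99; answer 7/99

7/99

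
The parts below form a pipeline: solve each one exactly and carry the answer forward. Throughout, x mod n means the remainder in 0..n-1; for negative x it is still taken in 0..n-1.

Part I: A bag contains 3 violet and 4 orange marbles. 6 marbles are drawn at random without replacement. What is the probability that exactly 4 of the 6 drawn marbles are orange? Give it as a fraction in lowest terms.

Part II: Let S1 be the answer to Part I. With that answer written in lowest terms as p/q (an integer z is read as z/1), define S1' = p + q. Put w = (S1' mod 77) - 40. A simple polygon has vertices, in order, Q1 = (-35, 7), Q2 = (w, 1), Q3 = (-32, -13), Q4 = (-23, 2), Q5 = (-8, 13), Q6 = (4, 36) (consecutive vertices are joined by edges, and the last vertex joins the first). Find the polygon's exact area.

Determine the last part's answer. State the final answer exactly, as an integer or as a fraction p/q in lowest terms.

Part I: total draws C(7,6) = 7; favorable C(4,4)*C(3,2) = 3; P = 3/7; answer 3/7
Part II: S1 = 3/7; threaded value p + q = 10; w = -30; cross terms: (-35*1 - -30*7)=175, (-30*-13 - -32*1)=422, (-32*2 - -23*-13)=-363, (-23*13 - -8*2)=-283, (-8*36 - 4*13)=-340, (4*7 - -35*36)=1288; twice the area = |899| = 899; area = 899/2; answer 899/2

899/2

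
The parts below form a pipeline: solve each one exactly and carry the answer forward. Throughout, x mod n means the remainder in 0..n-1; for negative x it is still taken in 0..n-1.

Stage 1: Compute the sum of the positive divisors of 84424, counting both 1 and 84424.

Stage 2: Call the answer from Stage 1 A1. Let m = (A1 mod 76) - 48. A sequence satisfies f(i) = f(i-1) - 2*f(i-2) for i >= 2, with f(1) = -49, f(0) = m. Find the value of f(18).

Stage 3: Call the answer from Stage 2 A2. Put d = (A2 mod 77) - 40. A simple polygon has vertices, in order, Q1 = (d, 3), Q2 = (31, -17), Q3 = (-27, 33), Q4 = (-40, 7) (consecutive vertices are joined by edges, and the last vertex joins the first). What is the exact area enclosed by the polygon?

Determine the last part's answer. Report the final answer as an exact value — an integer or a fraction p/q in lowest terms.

1077

Stage 1: 84424 = 2^3 * 61 * 173; sigma = (1 + 2 + 4 + 8) * (1 + 61) * (1 + 173) = 15 * 62 * 174 = 161820; answer 161820
Stage 2: A1 = 161820; m = -32; f(2) = 1*(-49) - 2*(-32) = 15; iterating: f(2)=15, f(3)=113, f(4)=83, f(5)=-143, f(6)=-309, f(7)=-23, f(8)=595, f(9)=641, f(10)=-549, f(11)=-1831, f(12)=-733, f(13)=2929, f(14)=4395, f(15)=-1463, f(16)=-10253, f(17)=-7327, f(18)=13179; answer 13179
Stage 3: A2 = 13179; d = -28; cross terms: (-28*-17 - 31*3)=383, (31*33 - -27*-17)=564, (-27*7 - -40*33)=1131, (-40*3 - -28*7)=76; twice the area = |2154| = 2154; area = 1077; answer 1077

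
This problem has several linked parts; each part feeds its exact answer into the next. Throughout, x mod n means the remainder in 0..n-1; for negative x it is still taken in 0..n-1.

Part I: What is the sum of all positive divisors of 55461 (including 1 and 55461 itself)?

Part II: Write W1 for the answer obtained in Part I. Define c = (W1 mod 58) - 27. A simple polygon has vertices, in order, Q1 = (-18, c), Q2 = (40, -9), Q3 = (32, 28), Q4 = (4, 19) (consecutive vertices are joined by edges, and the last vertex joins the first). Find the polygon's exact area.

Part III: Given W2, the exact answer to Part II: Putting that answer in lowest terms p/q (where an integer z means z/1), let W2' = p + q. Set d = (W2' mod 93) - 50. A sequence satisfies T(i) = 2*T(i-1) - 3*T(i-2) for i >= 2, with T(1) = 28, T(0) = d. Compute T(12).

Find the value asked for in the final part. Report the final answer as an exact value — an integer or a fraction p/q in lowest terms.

Part I: 55461 = 3 * 7 * 19 * 139; sigma = (1 + 3) * (1 + 7) * (1 + 19) * (1 + 139) = 4 * 8 * 20 * 140 = 89600; answer 89600
Part II: W1 = 89600; c = 21; cross terms: (-18*-9 - 40*21)=-678, (40*28 - 32*-9)=1408, (32*19 - 4*28)=496, (4*21 - -18*19)=426; twice the area = |1652| = 1652; area = 826; answer 826
Part III: W2 = 826; threaded value p + q = 827; d = 33; T(2) = 2*(28) - 3*(33) = -43; iterating: T(2)=-43, T(3)=-170, T(4)=-211, T(5)=88, T(6)=809, T(7)=1354, T(8)=281, T(9)=-3500, T(10)=-7843, T(11)=-5186, T(12)=13157; answer 13157

13157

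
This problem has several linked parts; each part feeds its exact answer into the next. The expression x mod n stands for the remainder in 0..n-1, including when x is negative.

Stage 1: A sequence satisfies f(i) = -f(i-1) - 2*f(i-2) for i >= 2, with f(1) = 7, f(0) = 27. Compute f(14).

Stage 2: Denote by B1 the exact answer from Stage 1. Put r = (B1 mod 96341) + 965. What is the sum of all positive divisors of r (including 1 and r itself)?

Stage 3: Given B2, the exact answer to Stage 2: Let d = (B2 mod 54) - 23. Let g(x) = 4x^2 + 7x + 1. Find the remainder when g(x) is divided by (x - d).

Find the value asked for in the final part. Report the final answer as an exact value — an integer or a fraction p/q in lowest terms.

Stage 1: f(2) = -1*(7) - 2*(27) = -61; iterating: f(2)=-61, f(3)=47, f(4)=75, f(5)=-169, f(6)=19, f(7)=319, f(8)=-357, f(9)=-281, f(10)=995, f(11)=-433, f(12)=-1557, f(13)=2423, f(14)=691; answer 691
Stage 2: B1 = 691; r = 1656; 1656 = 2^3 * 3^2 * 23; sigma = (1 + 2 + 4 + 8) * (1 + 3 + 9) * (1 + 23) = 15 * 13 * 24 = 4680; answer 4680
Stage 3: B2 = 4680; d = 13; remainder = value at the root: 4*(13)^2 + 7*(13)^1 + 1 = (676) + (91) + (1) = 768; answer 768

768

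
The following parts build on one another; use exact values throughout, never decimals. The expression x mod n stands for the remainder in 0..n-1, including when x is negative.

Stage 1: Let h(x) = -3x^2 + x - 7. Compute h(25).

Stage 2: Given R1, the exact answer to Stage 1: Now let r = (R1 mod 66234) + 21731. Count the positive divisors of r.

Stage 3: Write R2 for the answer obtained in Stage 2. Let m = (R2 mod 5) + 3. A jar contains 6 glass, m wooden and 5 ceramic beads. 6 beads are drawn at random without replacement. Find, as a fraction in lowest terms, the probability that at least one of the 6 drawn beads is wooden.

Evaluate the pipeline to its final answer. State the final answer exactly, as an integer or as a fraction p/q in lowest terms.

431/442

Stage 1: -3*(25)^2 + 1*(25)^1 - 7 = (-1875) + (25) + (-7) = -1857; answer -1857
Stage 2: R1 = -1857; r = 86108; 86108 = 2^2 * 11 * 19 * 103; number of divisors = (2+1) * (1+1) * (1+1) * (1+1) = 24; answer 24
Stage 3: R2 = 24; m = 7; total draws C(18,6) = 18564; complement C(11,6) = 462; favorable 18564 - 462 = 18102; P = 431/442; answer 431/442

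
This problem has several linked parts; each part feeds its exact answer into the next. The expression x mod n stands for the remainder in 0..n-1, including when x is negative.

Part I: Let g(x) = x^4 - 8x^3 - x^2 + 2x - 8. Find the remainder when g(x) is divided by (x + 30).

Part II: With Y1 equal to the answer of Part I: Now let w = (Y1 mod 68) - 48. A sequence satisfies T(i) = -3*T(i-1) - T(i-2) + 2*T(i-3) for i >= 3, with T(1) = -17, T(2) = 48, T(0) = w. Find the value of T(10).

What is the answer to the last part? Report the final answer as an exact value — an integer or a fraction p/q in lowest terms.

Part I: remainder = value at the root: 1*(-30)^4 - 8*(-30)^3 - 1*(-30)^2 + 2*(-30)^1 - 8 = (810000) + (216000) + (-900) + (-60) + (-8) = 1025032; answer 1025032
Part II: Y1 = 1025032; w = -48; T(3) = -3*(48) - 1*(-17) + 2*(-48) = -223; iterating: T(3)=-223, T(4)=587, T(5)=-1442, T(6)=3293, T(7)=-7263, T(8)=15612, T(9)=-32987, T(10)=68823; answer 68823

68823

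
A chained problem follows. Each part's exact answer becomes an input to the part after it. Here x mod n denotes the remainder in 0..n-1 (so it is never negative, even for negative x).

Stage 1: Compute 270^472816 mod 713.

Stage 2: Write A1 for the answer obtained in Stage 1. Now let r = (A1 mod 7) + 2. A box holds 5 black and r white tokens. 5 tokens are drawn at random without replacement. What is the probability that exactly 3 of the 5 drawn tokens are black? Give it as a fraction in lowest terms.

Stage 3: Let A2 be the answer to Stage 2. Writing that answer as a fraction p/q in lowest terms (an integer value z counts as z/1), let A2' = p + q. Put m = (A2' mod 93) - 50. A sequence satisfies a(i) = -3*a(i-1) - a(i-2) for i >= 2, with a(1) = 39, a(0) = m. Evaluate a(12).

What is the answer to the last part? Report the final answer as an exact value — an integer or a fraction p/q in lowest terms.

-1471843

Stage 1: squarings mod 713: 270^1=270, 270^2=174, 270^4=330, 270^8=524, 270^16=71, 270^32=50, 270^64=361, 270^128=555, 270^256=9, 270^512=81, 270^1024=144, 270^2048=59, 270^4096=629, 270^8192=639, 270^16384=485, 270^32768=648, 270^65536=660, 270^131072=670, 270^262144=423; 270^472816 = 270^16 * 270^32 * 270^64 * 270^128 * 270^512 * 270^1024 * 270^4096 * 270^8192 * 270^65536 * 270^131072 * 270^262144 = 9 (mod 713); answer 9
Stage 2: A1 = 9; r = 4; total draws C(9,5) = 126; favorable C(5,3)*C(4,2) = 60; P = 10/21; answer 10/21
Stage 3: A2 = 10/21; threaded value p + q = 31; m = -19; a(2) = -3*(39) - 1*(-19) = -98; iterating: a(2)=-98, a(3)=255, a(4)=-667, a(5)=1746, a(6)=-4571, a(7)=11967, a(8)=-31330, a(9)=82023, a(10)=-214739, a(11)=562194, a(12)=-1471843; answer -1471843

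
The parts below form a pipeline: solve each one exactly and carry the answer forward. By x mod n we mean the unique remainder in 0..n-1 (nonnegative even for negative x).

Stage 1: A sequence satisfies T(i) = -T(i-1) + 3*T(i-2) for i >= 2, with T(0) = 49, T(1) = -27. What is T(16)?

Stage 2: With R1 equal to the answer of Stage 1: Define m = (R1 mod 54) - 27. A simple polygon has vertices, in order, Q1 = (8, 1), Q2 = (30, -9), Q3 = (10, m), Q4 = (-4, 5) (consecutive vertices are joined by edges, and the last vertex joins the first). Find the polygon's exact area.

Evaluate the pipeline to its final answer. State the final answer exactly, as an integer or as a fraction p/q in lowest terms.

Stage 1: T(2) = -1*(-27) + 3*(49) = 174; iterating: T(2)=174, T(3)=-255, T(4)=777, T(5)=-1542, T(6)=3873, T(7)=-8499, T(8)=20118, T(9)=-45615, T(10)=105969, T(11)=-242814, T(12)=560721, T(13)=-1289163, T(14)=2971326, T(15)=-6838815, T(16)=15752793; answer 15752793
Stage 2: R1 = 15752793; m = -6; cross terms: (8*-9 - 30*1)=-102, (30*-6 - 10*-9)=-90, (10*5 - -4*-6)=26, (-4*1 - 8*5)=-44; twice the area = |-210| = 210; area = 105; answer 105

105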